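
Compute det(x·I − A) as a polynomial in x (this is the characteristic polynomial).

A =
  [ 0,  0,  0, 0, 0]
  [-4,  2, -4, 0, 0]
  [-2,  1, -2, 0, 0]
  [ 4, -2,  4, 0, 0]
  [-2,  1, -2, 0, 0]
x^5

Expanding det(x·I − A) (e.g. by cofactor expansion or by noting that A is similar to its Jordan form J, which has the same characteristic polynomial as A) gives
  χ_A(x) = x^5
which factors as x^5. The eigenvalues (with algebraic multiplicities) are λ = 0 with multiplicity 5.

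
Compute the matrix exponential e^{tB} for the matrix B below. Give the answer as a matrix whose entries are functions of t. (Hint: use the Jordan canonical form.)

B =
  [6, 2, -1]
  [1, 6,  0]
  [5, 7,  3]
e^{tB} =
  [-t^2*exp(5*t) + t*exp(5*t) + exp(5*t), -3*t^2*exp(5*t)/2 + 2*t*exp(5*t), t^2*exp(5*t)/2 - t*exp(5*t)]
  [t^2*exp(5*t) + t*exp(5*t), 3*t^2*exp(5*t)/2 + t*exp(5*t) + exp(5*t), -t^2*exp(5*t)/2]
  [t^2*exp(5*t) + 5*t*exp(5*t), 3*t^2*exp(5*t)/2 + 7*t*exp(5*t), -t^2*exp(5*t)/2 - 2*t*exp(5*t) + exp(5*t)]

Strategy: write B = P · J · P⁻¹ where J is a Jordan canonical form, so e^{tB} = P · e^{tJ} · P⁻¹, and e^{tJ} can be computed block-by-block.

B has Jordan form
J =
  [5, 1, 0]
  [0, 5, 1]
  [0, 0, 5]
(up to reordering of blocks).

Per-block formulas:
  For a 3×3 Jordan block J_3(5): exp(t · J_3(5)) = e^(5t)·(I + t·N + (t^2/2)·N^2), where N is the 3×3 nilpotent shift.

After assembling e^{tJ} and conjugating by P, we get:

e^{tB} =
  [-t^2*exp(5*t) + t*exp(5*t) + exp(5*t), -3*t^2*exp(5*t)/2 + 2*t*exp(5*t), t^2*exp(5*t)/2 - t*exp(5*t)]
  [t^2*exp(5*t) + t*exp(5*t), 3*t^2*exp(5*t)/2 + t*exp(5*t) + exp(5*t), -t^2*exp(5*t)/2]
  [t^2*exp(5*t) + 5*t*exp(5*t), 3*t^2*exp(5*t)/2 + 7*t*exp(5*t), -t^2*exp(5*t)/2 - 2*t*exp(5*t) + exp(5*t)]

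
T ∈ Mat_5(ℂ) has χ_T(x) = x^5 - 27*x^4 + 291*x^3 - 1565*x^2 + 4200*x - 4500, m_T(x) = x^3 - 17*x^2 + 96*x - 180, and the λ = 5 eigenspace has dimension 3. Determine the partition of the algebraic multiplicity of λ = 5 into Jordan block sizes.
Block sizes for λ = 5: [1, 1, 1]

Step 1 — from the characteristic polynomial, algebraic multiplicity of λ = 5 is 3. From dim ker(T − (5)·I) = 3, there are exactly 3 Jordan blocks for λ = 5.
Step 2 — from the minimal polynomial, the factor (x − 5) tells us the largest block for λ = 5 has size 1.
Step 3 — with total size 3, 3 blocks, and largest block 1, the block sizes (in nonincreasing order) are [1, 1, 1].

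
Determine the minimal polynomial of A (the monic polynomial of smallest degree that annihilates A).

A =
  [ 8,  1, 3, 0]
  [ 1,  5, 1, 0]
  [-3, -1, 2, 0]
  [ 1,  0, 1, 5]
x^3 - 15*x^2 + 75*x - 125

The characteristic polynomial is χ_A(x) = (x - 5)^4, so the eigenvalues are known. The minimal polynomial is
  m_A(x) = Π_λ (x − λ)^{k_λ}
where k_λ is the size of the *largest* Jordan block for λ (equivalently, the smallest k with (A − λI)^k v = 0 for every generalised eigenvector v of λ).

  λ = 5: largest Jordan block has size 3, contributing (x − 5)^3

So m_A(x) = (x - 5)^3 = x^3 - 15*x^2 + 75*x - 125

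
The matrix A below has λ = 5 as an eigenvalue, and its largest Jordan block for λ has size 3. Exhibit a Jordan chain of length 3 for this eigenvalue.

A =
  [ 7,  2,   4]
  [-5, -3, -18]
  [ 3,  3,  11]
A Jordan chain for λ = 5 of length 3:
v_1 = (6, -24, 9)ᵀ
v_2 = (2, -5, 3)ᵀ
v_3 = (1, 0, 0)ᵀ

Let N = A − (5)·I. We want v_3 with N^3 v_3 = 0 but N^2 v_3 ≠ 0; then v_{j-1} := N · v_j for j = 3, …, 2.

Pick v_3 = (1, 0, 0)ᵀ.
Then v_2 = N · v_3 = (2, -5, 3)ᵀ.
Then v_1 = N · v_2 = (6, -24, 9)ᵀ.

Sanity check: (A − (5)·I) v_1 = (0, 0, 0)ᵀ = 0. ✓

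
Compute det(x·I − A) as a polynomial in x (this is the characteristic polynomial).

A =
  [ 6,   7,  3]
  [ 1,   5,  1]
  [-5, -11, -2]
x^3 - 9*x^2 + 27*x - 27

Expanding det(x·I − A) (e.g. by cofactor expansion or by noting that A is similar to its Jordan form J, which has the same characteristic polynomial as A) gives
  χ_A(x) = x^3 - 9*x^2 + 27*x - 27
which factors as (x - 3)^3. The eigenvalues (with algebraic multiplicities) are λ = 3 with multiplicity 3.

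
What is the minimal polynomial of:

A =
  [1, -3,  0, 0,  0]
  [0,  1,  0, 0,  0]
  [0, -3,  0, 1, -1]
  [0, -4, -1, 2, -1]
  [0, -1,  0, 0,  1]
x^2 - 2*x + 1

The characteristic polynomial is χ_A(x) = (x - 1)^5, so the eigenvalues are known. The minimal polynomial is
  m_A(x) = Π_λ (x − λ)^{k_λ}
where k_λ is the size of the *largest* Jordan block for λ (equivalently, the smallest k with (A − λI)^k v = 0 for every generalised eigenvector v of λ).

  λ = 1: largest Jordan block has size 2, contributing (x − 1)^2

So m_A(x) = (x - 1)^2 = x^2 - 2*x + 1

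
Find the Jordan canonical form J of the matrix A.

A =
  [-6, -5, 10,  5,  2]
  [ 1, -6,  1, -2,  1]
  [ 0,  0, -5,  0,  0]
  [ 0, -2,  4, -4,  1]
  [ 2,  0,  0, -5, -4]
J_3(-5) ⊕ J_2(-5)

The characteristic polynomial is
  det(x·I − A) = x^5 + 25*x^4 + 250*x^3 + 1250*x^2 + 3125*x + 3125 = (x + 5)^5

Eigenvalues and multiplicities (the geometric multiplicity of λ is n − rank(A − λI), which equals the number of Jordan blocks for λ):
  λ = -5: algebraic multiplicity = 5, geometric multiplicity = 2

Determining the block sizes for each eigenvalue:
  λ = -5: with am = 5 and gm = 2, the partition is not yet determined (e.g. several partitions of 5 into 2 parts exist). Let N = A − (-5)·I. Computing rank(N^1) = 3, rank(N^2) = 1, rank(N^3) = 0; the number of blocks of size ≥ j is rank(N^{j−1}) − rank(N^j), giving [2, 2, 1]. So we have 1 block(s) of size 3, 1 block(s) of size 2 → block sizes [3, 2]

Assembling the blocks gives a Jordan form
J =
  [-5,  1,  0,  0,  0]
  [ 0, -5,  1,  0,  0]
  [ 0,  0, -5,  0,  0]
  [ 0,  0,  0, -5,  1]
  [ 0,  0,  0,  0, -5]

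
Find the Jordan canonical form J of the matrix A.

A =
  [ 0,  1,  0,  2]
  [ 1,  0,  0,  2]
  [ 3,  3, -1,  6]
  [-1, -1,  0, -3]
J_2(-1) ⊕ J_1(-1) ⊕ J_1(-1)

The characteristic polynomial is
  det(x·I − A) = x^4 + 4*x^3 + 6*x^2 + 4*x + 1 = (x + 1)^4

Eigenvalues and multiplicities (the geometric multiplicity of λ is n − rank(A − λI), which equals the number of Jordan blocks for λ):
  λ = -1: algebraic multiplicity = 4, geometric multiplicity = 3

Determining the block sizes for each eigenvalue:
  λ = -1: 3 blocks summing to 4 forces exactly one block of size 2 and the rest size 1 → block sizes [2, 1, 1]

Assembling the blocks gives a Jordan form
J =
  [-1,  1,  0,  0]
  [ 0, -1,  0,  0]
  [ 0,  0, -1,  0]
  [ 0,  0,  0, -1]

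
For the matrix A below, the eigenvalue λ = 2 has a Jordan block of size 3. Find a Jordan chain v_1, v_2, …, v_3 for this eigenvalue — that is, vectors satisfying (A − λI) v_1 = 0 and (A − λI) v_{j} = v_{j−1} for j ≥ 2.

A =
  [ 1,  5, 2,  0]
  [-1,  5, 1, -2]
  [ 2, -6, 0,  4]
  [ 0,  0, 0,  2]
A Jordan chain for λ = 2 of length 3:
v_1 = (-2, -2, 4, 0)ᵀ
v_2 = (5, 3, -6, 0)ᵀ
v_3 = (0, 1, 0, 0)ᵀ

Let N = A − (2)·I. We want v_3 with N^3 v_3 = 0 but N^2 v_3 ≠ 0; then v_{j-1} := N · v_j for j = 3, …, 2.

Pick v_3 = (0, 1, 0, 0)ᵀ.
Then v_2 = N · v_3 = (5, 3, -6, 0)ᵀ.
Then v_1 = N · v_2 = (-2, -2, 4, 0)ᵀ.

Sanity check: (A − (2)·I) v_1 = (0, 0, 0, 0)ᵀ = 0. ✓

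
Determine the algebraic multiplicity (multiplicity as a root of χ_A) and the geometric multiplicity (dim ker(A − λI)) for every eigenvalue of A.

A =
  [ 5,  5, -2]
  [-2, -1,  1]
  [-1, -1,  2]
λ = 2: alg = 3, geom = 1

Step 1 — factor the characteristic polynomial to read off the algebraic multiplicities:
  χ_A(x) = (x - 2)^3

Step 2 — compute geometric multiplicities via the rank-nullity identity g(λ) = n − rank(A − λI):
  rank(A − (2)·I) = 2, so dim ker(A − (2)·I) = n − 2 = 1

Summary:
  λ = 2: algebraic multiplicity = 3, geometric multiplicity = 1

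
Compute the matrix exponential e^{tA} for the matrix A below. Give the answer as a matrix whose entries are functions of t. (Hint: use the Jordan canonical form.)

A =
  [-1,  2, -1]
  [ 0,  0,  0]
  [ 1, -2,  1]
e^{tA} =
  [1 - t, 2*t, -t]
  [0, 1, 0]
  [t, -2*t, t + 1]

Strategy: write A = P · J · P⁻¹ where J is a Jordan canonical form, so e^{tA} = P · e^{tJ} · P⁻¹, and e^{tJ} can be computed block-by-block.

A has Jordan form
J =
  [0, 1, 0]
  [0, 0, 0]
  [0, 0, 0]
(up to reordering of blocks).

Per-block formulas:
  For a 1×1 block at λ = 0: exp(t · [0]) = [e^(0t)].
  For a 2×2 Jordan block J_2(0): exp(t · J_2(0)) = e^(0t)·(I + t·N), where N is the 2×2 nilpotent shift.

After assembling e^{tJ} and conjugating by P, we get:

e^{tA} =
  [1 - t, 2*t, -t]
  [0, 1, 0]
  [t, -2*t, t + 1]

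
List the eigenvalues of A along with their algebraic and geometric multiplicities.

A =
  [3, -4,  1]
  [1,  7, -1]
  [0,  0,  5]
λ = 5: alg = 3, geom = 1

Step 1 — factor the characteristic polynomial to read off the algebraic multiplicities:
  χ_A(x) = (x - 5)^3

Step 2 — compute geometric multiplicities via the rank-nullity identity g(λ) = n − rank(A − λI):
  rank(A − (5)·I) = 2, so dim ker(A − (5)·I) = n − 2 = 1

Summary:
  λ = 5: algebraic multiplicity = 3, geometric multiplicity = 1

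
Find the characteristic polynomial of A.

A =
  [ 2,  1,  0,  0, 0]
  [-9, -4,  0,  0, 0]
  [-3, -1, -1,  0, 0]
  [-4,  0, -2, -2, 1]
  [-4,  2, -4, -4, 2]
x^5 + 3*x^4 + 3*x^3 + x^2

Expanding det(x·I − A) (e.g. by cofactor expansion or by noting that A is similar to its Jordan form J, which has the same characteristic polynomial as A) gives
  χ_A(x) = x^5 + 3*x^4 + 3*x^3 + x^2
which factors as x^2*(x + 1)^3. The eigenvalues (with algebraic multiplicities) are λ = -1 with multiplicity 3, λ = 0 with multiplicity 2.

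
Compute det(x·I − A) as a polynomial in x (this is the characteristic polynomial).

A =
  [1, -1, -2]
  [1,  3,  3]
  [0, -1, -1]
x^3 - 3*x^2 + 3*x - 1

Expanding det(x·I − A) (e.g. by cofactor expansion or by noting that A is similar to its Jordan form J, which has the same characteristic polynomial as A) gives
  χ_A(x) = x^3 - 3*x^2 + 3*x - 1
which factors as (x - 1)^3. The eigenvalues (with algebraic multiplicities) are λ = 1 with multiplicity 3.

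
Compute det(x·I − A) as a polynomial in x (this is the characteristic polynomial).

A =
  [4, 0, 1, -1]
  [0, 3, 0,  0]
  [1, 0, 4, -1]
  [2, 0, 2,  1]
x^4 - 12*x^3 + 54*x^2 - 108*x + 81

Expanding det(x·I − A) (e.g. by cofactor expansion or by noting that A is similar to its Jordan form J, which has the same characteristic polynomial as A) gives
  χ_A(x) = x^4 - 12*x^3 + 54*x^2 - 108*x + 81
which factors as (x - 3)^4. The eigenvalues (with algebraic multiplicities) are λ = 3 with multiplicity 4.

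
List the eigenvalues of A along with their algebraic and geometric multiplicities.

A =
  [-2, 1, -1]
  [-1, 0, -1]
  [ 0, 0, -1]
λ = -1: alg = 3, geom = 2

Step 1 — factor the characteristic polynomial to read off the algebraic multiplicities:
  χ_A(x) = (x + 1)^3

Step 2 — compute geometric multiplicities via the rank-nullity identity g(λ) = n − rank(A − λI):
  rank(A − (-1)·I) = 1, so dim ker(A − (-1)·I) = n − 1 = 2

Summary:
  λ = -1: algebraic multiplicity = 3, geometric multiplicity = 2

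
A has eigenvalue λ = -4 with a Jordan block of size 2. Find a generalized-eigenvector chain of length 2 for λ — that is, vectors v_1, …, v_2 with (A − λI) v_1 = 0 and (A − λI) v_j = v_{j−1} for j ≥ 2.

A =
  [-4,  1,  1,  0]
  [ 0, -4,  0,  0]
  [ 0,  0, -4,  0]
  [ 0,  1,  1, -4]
A Jordan chain for λ = -4 of length 2:
v_1 = (1, 0, 0, 1)ᵀ
v_2 = (0, 1, 0, 0)ᵀ

Let N = A − (-4)·I. We want v_2 with N^2 v_2 = 0 but N^1 v_2 ≠ 0; then v_{j-1} := N · v_j for j = 2, …, 2.

Pick v_2 = (0, 1, 0, 0)ᵀ.
Then v_1 = N · v_2 = (1, 0, 0, 1)ᵀ.

Sanity check: (A − (-4)·I) v_1 = (0, 0, 0, 0)ᵀ = 0. ✓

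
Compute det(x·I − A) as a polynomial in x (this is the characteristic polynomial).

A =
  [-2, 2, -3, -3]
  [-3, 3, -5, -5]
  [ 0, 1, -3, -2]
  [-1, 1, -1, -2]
x^4 + 4*x^3 + 6*x^2 + 4*x + 1

Expanding det(x·I − A) (e.g. by cofactor expansion or by noting that A is similar to its Jordan form J, which has the same characteristic polynomial as A) gives
  χ_A(x) = x^4 + 4*x^3 + 6*x^2 + 4*x + 1
which factors as (x + 1)^4. The eigenvalues (with algebraic multiplicities) are λ = -1 with multiplicity 4.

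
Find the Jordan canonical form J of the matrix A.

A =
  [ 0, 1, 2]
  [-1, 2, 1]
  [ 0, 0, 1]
J_3(1)

The characteristic polynomial is
  det(x·I − A) = x^3 - 3*x^2 + 3*x - 1 = (x - 1)^3

Eigenvalues and multiplicities (the geometric multiplicity of λ is n − rank(A − λI), which equals the number of Jordan blocks for λ):
  λ = 1: algebraic multiplicity = 3, geometric multiplicity = 1

Determining the block sizes for each eigenvalue:
  λ = 1: one block (gm = 1), so the single block has size am = 3 → block sizes [3]

Assembling the blocks gives a Jordan form
J =
  [1, 1, 0]
  [0, 1, 1]
  [0, 0, 1]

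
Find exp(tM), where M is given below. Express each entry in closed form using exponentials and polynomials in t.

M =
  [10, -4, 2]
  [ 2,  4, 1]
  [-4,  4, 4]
e^{tM} =
  [4*t*exp(6*t) + exp(6*t), -4*t*exp(6*t), 2*t*exp(6*t)]
  [2*t*exp(6*t), -2*t*exp(6*t) + exp(6*t), t*exp(6*t)]
  [-4*t*exp(6*t), 4*t*exp(6*t), -2*t*exp(6*t) + exp(6*t)]

Strategy: write M = P · J · P⁻¹ where J is a Jordan canonical form, so e^{tM} = P · e^{tJ} · P⁻¹, and e^{tJ} can be computed block-by-block.

M has Jordan form
J =
  [6, 1, 0]
  [0, 6, 0]
  [0, 0, 6]
(up to reordering of blocks).

Per-block formulas:
  For a 2×2 Jordan block J_2(6): exp(t · J_2(6)) = e^(6t)·(I + t·N), where N is the 2×2 nilpotent shift.
  For a 1×1 block at λ = 6: exp(t · [6]) = [e^(6t)].

After assembling e^{tJ} and conjugating by P, we get:

e^{tM} =
  [4*t*exp(6*t) + exp(6*t), -4*t*exp(6*t), 2*t*exp(6*t)]
  [2*t*exp(6*t), -2*t*exp(6*t) + exp(6*t), t*exp(6*t)]
  [-4*t*exp(6*t), 4*t*exp(6*t), -2*t*exp(6*t) + exp(6*t)]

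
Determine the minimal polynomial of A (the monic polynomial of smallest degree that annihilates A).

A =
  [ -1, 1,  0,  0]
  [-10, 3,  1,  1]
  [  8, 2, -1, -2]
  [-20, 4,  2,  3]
x^3 - 3*x^2 + 3*x - 1

The characteristic polynomial is χ_A(x) = (x - 1)^4, so the eigenvalues are known. The minimal polynomial is
  m_A(x) = Π_λ (x − λ)^{k_λ}
where k_λ is the size of the *largest* Jordan block for λ (equivalently, the smallest k with (A − λI)^k v = 0 for every generalised eigenvector v of λ).

  λ = 1: largest Jordan block has size 3, contributing (x − 1)^3

So m_A(x) = (x - 1)^3 = x^3 - 3*x^2 + 3*x - 1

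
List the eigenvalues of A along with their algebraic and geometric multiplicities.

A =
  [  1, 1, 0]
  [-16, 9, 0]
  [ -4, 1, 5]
λ = 5: alg = 3, geom = 2

Step 1 — factor the characteristic polynomial to read off the algebraic multiplicities:
  χ_A(x) = (x - 5)^3

Step 2 — compute geometric multiplicities via the rank-nullity identity g(λ) = n − rank(A − λI):
  rank(A − (5)·I) = 1, so dim ker(A − (5)·I) = n − 1 = 2

Summary:
  λ = 5: algebraic multiplicity = 3, geometric multiplicity = 2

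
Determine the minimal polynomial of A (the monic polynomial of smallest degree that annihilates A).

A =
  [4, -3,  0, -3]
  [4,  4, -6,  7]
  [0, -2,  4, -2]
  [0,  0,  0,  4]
x^3 - 12*x^2 + 48*x - 64

The characteristic polynomial is χ_A(x) = (x - 4)^4, so the eigenvalues are known. The minimal polynomial is
  m_A(x) = Π_λ (x − λ)^{k_λ}
where k_λ is the size of the *largest* Jordan block for λ (equivalently, the smallest k with (A − λI)^k v = 0 for every generalised eigenvector v of λ).

  λ = 4: largest Jordan block has size 3, contributing (x − 4)^3

So m_A(x) = (x - 4)^3 = x^3 - 12*x^2 + 48*x - 64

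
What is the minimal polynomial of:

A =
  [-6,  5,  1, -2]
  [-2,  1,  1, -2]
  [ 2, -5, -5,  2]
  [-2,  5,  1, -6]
x^2 + 8*x + 16

The characteristic polynomial is χ_A(x) = (x + 4)^4, so the eigenvalues are known. The minimal polynomial is
  m_A(x) = Π_λ (x − λ)^{k_λ}
where k_λ is the size of the *largest* Jordan block for λ (equivalently, the smallest k with (A − λI)^k v = 0 for every generalised eigenvector v of λ).

  λ = -4: largest Jordan block has size 2, contributing (x + 4)^2

So m_A(x) = (x + 4)^2 = x^2 + 8*x + 16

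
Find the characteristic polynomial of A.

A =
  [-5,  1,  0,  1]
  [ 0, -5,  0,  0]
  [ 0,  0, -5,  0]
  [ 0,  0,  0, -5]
x^4 + 20*x^3 + 150*x^2 + 500*x + 625

Expanding det(x·I − A) (e.g. by cofactor expansion or by noting that A is similar to its Jordan form J, which has the same characteristic polynomial as A) gives
  χ_A(x) = x^4 + 20*x^3 + 150*x^2 + 500*x + 625
which factors as (x + 5)^4. The eigenvalues (with algebraic multiplicities) are λ = -5 with multiplicity 4.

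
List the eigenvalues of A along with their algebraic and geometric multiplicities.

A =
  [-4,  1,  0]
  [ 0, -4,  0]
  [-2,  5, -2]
λ = -4: alg = 2, geom = 1; λ = -2: alg = 1, geom = 1

Step 1 — factor the characteristic polynomial to read off the algebraic multiplicities:
  χ_A(x) = (x + 2)*(x + 4)^2

Step 2 — compute geometric multiplicities via the rank-nullity identity g(λ) = n − rank(A − λI):
  rank(A − (-4)·I) = 2, so dim ker(A − (-4)·I) = n − 2 = 1
  rank(A − (-2)·I) = 2, so dim ker(A − (-2)·I) = n − 2 = 1

Summary:
  λ = -4: algebraic multiplicity = 2, geometric multiplicity = 1
  λ = -2: algebraic multiplicity = 1, geometric multiplicity = 1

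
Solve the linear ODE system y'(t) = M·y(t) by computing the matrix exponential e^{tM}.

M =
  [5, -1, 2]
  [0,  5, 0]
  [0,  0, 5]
e^{tM} =
  [exp(5*t), -t*exp(5*t), 2*t*exp(5*t)]
  [0, exp(5*t), 0]
  [0, 0, exp(5*t)]

Strategy: write M = P · J · P⁻¹ where J is a Jordan canonical form, so e^{tM} = P · e^{tJ} · P⁻¹, and e^{tJ} can be computed block-by-block.

M has Jordan form
J =
  [5, 1, 0]
  [0, 5, 0]
  [0, 0, 5]
(up to reordering of blocks).

Per-block formulas:
  For a 2×2 Jordan block J_2(5): exp(t · J_2(5)) = e^(5t)·(I + t·N), where N is the 2×2 nilpotent shift.
  For a 1×1 block at λ = 5: exp(t · [5]) = [e^(5t)].

After assembling e^{tJ} and conjugating by P, we get:

e^{tM} =
  [exp(5*t), -t*exp(5*t), 2*t*exp(5*t)]
  [0, exp(5*t), 0]
  [0, 0, exp(5*t)]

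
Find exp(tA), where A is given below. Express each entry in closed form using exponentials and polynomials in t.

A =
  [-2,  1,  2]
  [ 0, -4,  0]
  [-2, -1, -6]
e^{tA} =
  [2*t*exp(-4*t) + exp(-4*t), t*exp(-4*t), 2*t*exp(-4*t)]
  [0, exp(-4*t), 0]
  [-2*t*exp(-4*t), -t*exp(-4*t), -2*t*exp(-4*t) + exp(-4*t)]

Strategy: write A = P · J · P⁻¹ where J is a Jordan canonical form, so e^{tA} = P · e^{tJ} · P⁻¹, and e^{tJ} can be computed block-by-block.

A has Jordan form
J =
  [-4,  1,  0]
  [ 0, -4,  0]
  [ 0,  0, -4]
(up to reordering of blocks).

Per-block formulas:
  For a 1×1 block at λ = -4: exp(t · [-4]) = [e^(-4t)].
  For a 2×2 Jordan block J_2(-4): exp(t · J_2(-4)) = e^(-4t)·(I + t·N), where N is the 2×2 nilpotent shift.

After assembling e^{tJ} and conjugating by P, we get:

e^{tA} =
  [2*t*exp(-4*t) + exp(-4*t), t*exp(-4*t), 2*t*exp(-4*t)]
  [0, exp(-4*t), 0]
  [-2*t*exp(-4*t), -t*exp(-4*t), -2*t*exp(-4*t) + exp(-4*t)]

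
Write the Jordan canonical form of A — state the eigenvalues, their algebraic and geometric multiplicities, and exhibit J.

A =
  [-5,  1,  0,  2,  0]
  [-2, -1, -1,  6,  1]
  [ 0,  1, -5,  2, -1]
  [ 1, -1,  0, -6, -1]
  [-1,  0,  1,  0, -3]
J_3(-4) ⊕ J_2(-4)

The characteristic polynomial is
  det(x·I − A) = x^5 + 20*x^4 + 160*x^3 + 640*x^2 + 1280*x + 1024 = (x + 4)^5

Eigenvalues and multiplicities (the geometric multiplicity of λ is n − rank(A − λI), which equals the number of Jordan blocks for λ):
  λ = -4: algebraic multiplicity = 5, geometric multiplicity = 2

Determining the block sizes for each eigenvalue:
  λ = -4: with am = 5 and gm = 2, the partition is not yet determined (e.g. several partitions of 5 into 2 parts exist). Let N = A − (-4)·I. Computing rank(N^1) = 3, rank(N^2) = 1, rank(N^3) = 0; the number of blocks of size ≥ j is rank(N^{j−1}) − rank(N^j), giving [2, 2, 1]. So we have 1 block(s) of size 3, 1 block(s) of size 2 → block sizes [3, 2]

Assembling the blocks gives a Jordan form
J =
  [-4,  1,  0,  0,  0]
  [ 0, -4,  1,  0,  0]
  [ 0,  0, -4,  0,  0]
  [ 0,  0,  0, -4,  1]
  [ 0,  0,  0,  0, -4]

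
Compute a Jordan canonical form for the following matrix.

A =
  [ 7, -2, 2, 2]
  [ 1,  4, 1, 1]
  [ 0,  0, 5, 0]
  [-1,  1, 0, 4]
J_3(5) ⊕ J_1(5)

The characteristic polynomial is
  det(x·I − A) = x^4 - 20*x^3 + 150*x^2 - 500*x + 625 = (x - 5)^4

Eigenvalues and multiplicities (the geometric multiplicity of λ is n − rank(A − λI), which equals the number of Jordan blocks for λ):
  λ = 5: algebraic multiplicity = 4, geometric multiplicity = 2

Determining the block sizes for each eigenvalue:
  λ = 5: with am = 4 and gm = 2, the partition is not yet determined (e.g. several partitions of 4 into 2 parts exist). Let N = A − (5)·I. Computing rank(N^1) = 2, rank(N^2) = 1, rank(N^3) = 0; the number of blocks of size ≥ j is rank(N^{j−1}) − rank(N^j), giving [2, 1, 1]. So we have 1 block(s) of size 3, 1 block(s) of size 1 → block sizes [3, 1]

Assembling the blocks gives a Jordan form
J =
  [5, 1, 0, 0]
  [0, 5, 1, 0]
  [0, 0, 5, 0]
  [0, 0, 0, 5]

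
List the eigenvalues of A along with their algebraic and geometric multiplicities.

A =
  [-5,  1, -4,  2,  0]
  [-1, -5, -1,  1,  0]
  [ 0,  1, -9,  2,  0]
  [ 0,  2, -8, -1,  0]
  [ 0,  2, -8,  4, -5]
λ = -5: alg = 5, geom = 3

Step 1 — factor the characteristic polynomial to read off the algebraic multiplicities:
  χ_A(x) = (x + 5)^5

Step 2 — compute geometric multiplicities via the rank-nullity identity g(λ) = n − rank(A − λI):
  rank(A − (-5)·I) = 2, so dim ker(A − (-5)·I) = n − 2 = 3

Summary:
  λ = -5: algebraic multiplicity = 5, geometric multiplicity = 3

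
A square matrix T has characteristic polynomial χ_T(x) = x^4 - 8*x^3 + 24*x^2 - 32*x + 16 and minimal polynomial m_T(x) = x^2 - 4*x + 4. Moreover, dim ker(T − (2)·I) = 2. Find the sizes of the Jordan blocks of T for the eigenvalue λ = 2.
Block sizes for λ = 2: [2, 2]

Step 1 — from the characteristic polynomial, algebraic multiplicity of λ = 2 is 4. From dim ker(T − (2)·I) = 2, there are exactly 2 Jordan blocks for λ = 2.
Step 2 — from the minimal polynomial, the factor (x − 2)^2 tells us the largest block for λ = 2 has size 2.
Step 3 — with total size 4, 2 blocks, and largest block 2, the block sizes (in nonincreasing order) are [2, 2].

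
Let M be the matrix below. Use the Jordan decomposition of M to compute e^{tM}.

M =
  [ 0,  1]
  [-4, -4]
e^{tM} =
  [2*t*exp(-2*t) + exp(-2*t), t*exp(-2*t)]
  [-4*t*exp(-2*t), -2*t*exp(-2*t) + exp(-2*t)]

Strategy: write M = P · J · P⁻¹ where J is a Jordan canonical form, so e^{tM} = P · e^{tJ} · P⁻¹, and e^{tJ} can be computed block-by-block.

M has Jordan form
J =
  [-2,  1]
  [ 0, -2]
(up to reordering of blocks).

Per-block formulas:
  For a 2×2 Jordan block J_2(-2): exp(t · J_2(-2)) = e^(-2t)·(I + t·N), where N is the 2×2 nilpotent shift.

After assembling e^{tJ} and conjugating by P, we get:

e^{tM} =
  [2*t*exp(-2*t) + exp(-2*t), t*exp(-2*t)]
  [-4*t*exp(-2*t), -2*t*exp(-2*t) + exp(-2*t)]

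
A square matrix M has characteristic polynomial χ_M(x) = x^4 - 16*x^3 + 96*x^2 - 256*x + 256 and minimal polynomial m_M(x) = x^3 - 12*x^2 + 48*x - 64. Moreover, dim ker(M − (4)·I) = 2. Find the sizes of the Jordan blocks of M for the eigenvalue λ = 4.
Block sizes for λ = 4: [3, 1]

Step 1 — from the characteristic polynomial, algebraic multiplicity of λ = 4 is 4. From dim ker(M − (4)·I) = 2, there are exactly 2 Jordan blocks for λ = 4.
Step 2 — from the minimal polynomial, the factor (x − 4)^3 tells us the largest block for λ = 4 has size 3.
Step 3 — with total size 4, 2 blocks, and largest block 3, the block sizes (in nonincreasing order) are [3, 1].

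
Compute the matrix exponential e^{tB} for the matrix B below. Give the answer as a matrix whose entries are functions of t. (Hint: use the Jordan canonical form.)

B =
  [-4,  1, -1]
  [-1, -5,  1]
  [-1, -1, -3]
e^{tB} =
  [exp(-4*t), t*exp(-4*t), -t*exp(-4*t)]
  [-t*exp(-4*t), -t^2*exp(-4*t)/2 - t*exp(-4*t) + exp(-4*t), t^2*exp(-4*t)/2 + t*exp(-4*t)]
  [-t*exp(-4*t), -t^2*exp(-4*t)/2 - t*exp(-4*t), t^2*exp(-4*t)/2 + t*exp(-4*t) + exp(-4*t)]

Strategy: write B = P · J · P⁻¹ where J is a Jordan canonical form, so e^{tB} = P · e^{tJ} · P⁻¹, and e^{tJ} can be computed block-by-block.

B has Jordan form
J =
  [-4,  1,  0]
  [ 0, -4,  1]
  [ 0,  0, -4]
(up to reordering of blocks).

Per-block formulas:
  For a 3×3 Jordan block J_3(-4): exp(t · J_3(-4)) = e^(-4t)·(I + t·N + (t^2/2)·N^2), where N is the 3×3 nilpotent shift.

After assembling e^{tJ} and conjugating by P, we get:

e^{tB} =
  [exp(-4*t), t*exp(-4*t), -t*exp(-4*t)]
  [-t*exp(-4*t), -t^2*exp(-4*t)/2 - t*exp(-4*t) + exp(-4*t), t^2*exp(-4*t)/2 + t*exp(-4*t)]
  [-t*exp(-4*t), -t^2*exp(-4*t)/2 - t*exp(-4*t), t^2*exp(-4*t)/2 + t*exp(-4*t) + exp(-4*t)]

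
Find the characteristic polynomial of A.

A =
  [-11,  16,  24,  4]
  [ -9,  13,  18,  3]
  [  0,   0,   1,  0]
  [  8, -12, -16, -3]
x^4 - 2*x^2 + 1

Expanding det(x·I − A) (e.g. by cofactor expansion or by noting that A is similar to its Jordan form J, which has the same characteristic polynomial as A) gives
  χ_A(x) = x^4 - 2*x^2 + 1
which factors as (x - 1)^2*(x + 1)^2. The eigenvalues (with algebraic multiplicities) are λ = -1 with multiplicity 2, λ = 1 with multiplicity 2.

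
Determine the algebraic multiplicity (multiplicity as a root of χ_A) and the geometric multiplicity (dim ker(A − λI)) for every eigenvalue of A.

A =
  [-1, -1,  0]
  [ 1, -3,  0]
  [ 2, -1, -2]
λ = -2: alg = 3, geom = 1

Step 1 — factor the characteristic polynomial to read off the algebraic multiplicities:
  χ_A(x) = (x + 2)^3

Step 2 — compute geometric multiplicities via the rank-nullity identity g(λ) = n − rank(A − λI):
  rank(A − (-2)·I) = 2, so dim ker(A − (-2)·I) = n − 2 = 1

Summary:
  λ = -2: algebraic multiplicity = 3, geometric multiplicity = 1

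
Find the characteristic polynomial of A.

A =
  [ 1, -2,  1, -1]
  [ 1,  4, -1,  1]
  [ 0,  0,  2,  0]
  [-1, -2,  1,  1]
x^4 - 8*x^3 + 24*x^2 - 32*x + 16

Expanding det(x·I − A) (e.g. by cofactor expansion or by noting that A is similar to its Jordan form J, which has the same characteristic polynomial as A) gives
  χ_A(x) = x^4 - 8*x^3 + 24*x^2 - 32*x + 16
which factors as (x - 2)^4. The eigenvalues (with algebraic multiplicities) are λ = 2 with multiplicity 4.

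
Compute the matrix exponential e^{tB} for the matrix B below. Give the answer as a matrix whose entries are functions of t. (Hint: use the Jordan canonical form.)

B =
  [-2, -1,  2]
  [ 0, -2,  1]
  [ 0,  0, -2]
e^{tB} =
  [exp(-2*t), -t*exp(-2*t), -t^2*exp(-2*t)/2 + 2*t*exp(-2*t)]
  [0, exp(-2*t), t*exp(-2*t)]
  [0, 0, exp(-2*t)]

Strategy: write B = P · J · P⁻¹ where J is a Jordan canonical form, so e^{tB} = P · e^{tJ} · P⁻¹, and e^{tJ} can be computed block-by-block.

B has Jordan form
J =
  [-2,  1,  0]
  [ 0, -2,  1]
  [ 0,  0, -2]
(up to reordering of blocks).

Per-block formulas:
  For a 3×3 Jordan block J_3(-2): exp(t · J_3(-2)) = e^(-2t)·(I + t·N + (t^2/2)·N^2), where N is the 3×3 nilpotent shift.

After assembling e^{tJ} and conjugating by P, we get:

e^{tB} =
  [exp(-2*t), -t*exp(-2*t), -t^2*exp(-2*t)/2 + 2*t*exp(-2*t)]
  [0, exp(-2*t), t*exp(-2*t)]
  [0, 0, exp(-2*t)]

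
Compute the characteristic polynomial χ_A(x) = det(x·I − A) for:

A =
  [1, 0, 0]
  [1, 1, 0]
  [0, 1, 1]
x^3 - 3*x^2 + 3*x - 1

Expanding det(x·I − A) (e.g. by cofactor expansion or by noting that A is similar to its Jordan form J, which has the same characteristic polynomial as A) gives
  χ_A(x) = x^3 - 3*x^2 + 3*x - 1
which factors as (x - 1)^3. The eigenvalues (with algebraic multiplicities) are λ = 1 with multiplicity 3.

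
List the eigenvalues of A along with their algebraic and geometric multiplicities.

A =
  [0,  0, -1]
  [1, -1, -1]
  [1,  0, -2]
λ = -1: alg = 3, geom = 2

Step 1 — factor the characteristic polynomial to read off the algebraic multiplicities:
  χ_A(x) = (x + 1)^3

Step 2 — compute geometric multiplicities via the rank-nullity identity g(λ) = n − rank(A − λI):
  rank(A − (-1)·I) = 1, so dim ker(A − (-1)·I) = n − 1 = 2

Summary:
  λ = -1: algebraic multiplicity = 3, geometric multiplicity = 2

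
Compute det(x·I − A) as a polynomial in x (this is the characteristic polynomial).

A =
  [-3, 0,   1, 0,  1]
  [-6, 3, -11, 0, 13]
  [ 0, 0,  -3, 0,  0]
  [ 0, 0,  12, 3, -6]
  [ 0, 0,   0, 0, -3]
x^5 + 3*x^4 - 18*x^3 - 54*x^2 + 81*x + 243

Expanding det(x·I − A) (e.g. by cofactor expansion or by noting that A is similar to its Jordan form J, which has the same characteristic polynomial as A) gives
  χ_A(x) = x^5 + 3*x^4 - 18*x^3 - 54*x^2 + 81*x + 243
which factors as (x - 3)^2*(x + 3)^3. The eigenvalues (with algebraic multiplicities) are λ = -3 with multiplicity 3, λ = 3 with multiplicity 2.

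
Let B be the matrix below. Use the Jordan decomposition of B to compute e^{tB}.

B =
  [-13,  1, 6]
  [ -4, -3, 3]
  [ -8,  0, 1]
e^{tB} =
  [6*t^2*exp(-5*t) - 8*t*exp(-5*t) + exp(-5*t), -3*t^2*exp(-5*t) + t*exp(-5*t), -9*t^2*exp(-5*t)/2 + 6*t*exp(-5*t)]
  [-4*t*exp(-5*t), 2*t*exp(-5*t) + exp(-5*t), 3*t*exp(-5*t)]
  [8*t^2*exp(-5*t) - 8*t*exp(-5*t), -4*t^2*exp(-5*t), -6*t^2*exp(-5*t) + 6*t*exp(-5*t) + exp(-5*t)]

Strategy: write B = P · J · P⁻¹ where J is a Jordan canonical form, so e^{tB} = P · e^{tJ} · P⁻¹, and e^{tJ} can be computed block-by-block.

B has Jordan form
J =
  [-5,  1,  0]
  [ 0, -5,  1]
  [ 0,  0, -5]
(up to reordering of blocks).

Per-block formulas:
  For a 3×3 Jordan block J_3(-5): exp(t · J_3(-5)) = e^(-5t)·(I + t·N + (t^2/2)·N^2), where N is the 3×3 nilpotent shift.

After assembling e^{tJ} and conjugating by P, we get:

e^{tB} =
  [6*t^2*exp(-5*t) - 8*t*exp(-5*t) + exp(-5*t), -3*t^2*exp(-5*t) + t*exp(-5*t), -9*t^2*exp(-5*t)/2 + 6*t*exp(-5*t)]
  [-4*t*exp(-5*t), 2*t*exp(-5*t) + exp(-5*t), 3*t*exp(-5*t)]
  [8*t^2*exp(-5*t) - 8*t*exp(-5*t), -4*t^2*exp(-5*t), -6*t^2*exp(-5*t) + 6*t*exp(-5*t) + exp(-5*t)]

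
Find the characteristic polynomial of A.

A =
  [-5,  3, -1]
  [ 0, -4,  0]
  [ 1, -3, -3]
x^3 + 12*x^2 + 48*x + 64

Expanding det(x·I − A) (e.g. by cofactor expansion or by noting that A is similar to its Jordan form J, which has the same characteristic polynomial as A) gives
  χ_A(x) = x^3 + 12*x^2 + 48*x + 64
which factors as (x + 4)^3. The eigenvalues (with algebraic multiplicities) are λ = -4 with multiplicity 3.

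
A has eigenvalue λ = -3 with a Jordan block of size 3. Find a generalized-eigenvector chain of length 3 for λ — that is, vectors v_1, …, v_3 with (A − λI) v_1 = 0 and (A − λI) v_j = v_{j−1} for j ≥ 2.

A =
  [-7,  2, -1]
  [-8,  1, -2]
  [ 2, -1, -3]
A Jordan chain for λ = -3 of length 3:
v_1 = (-2, -4, 0)ᵀ
v_2 = (-4, -8, 2)ᵀ
v_3 = (1, 0, 0)ᵀ

Let N = A − (-3)·I. We want v_3 with N^3 v_3 = 0 but N^2 v_3 ≠ 0; then v_{j-1} := N · v_j for j = 3, …, 2.

Pick v_3 = (1, 0, 0)ᵀ.
Then v_2 = N · v_3 = (-4, -8, 2)ᵀ.
Then v_1 = N · v_2 = (-2, -4, 0)ᵀ.

Sanity check: (A − (-3)·I) v_1 = (0, 0, 0)ᵀ = 0. ✓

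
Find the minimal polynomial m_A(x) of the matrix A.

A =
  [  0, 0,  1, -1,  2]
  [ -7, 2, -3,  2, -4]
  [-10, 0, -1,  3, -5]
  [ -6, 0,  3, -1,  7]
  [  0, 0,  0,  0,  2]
x^5 - 2*x^4 - 8*x^3 + 16*x^2 + 16*x - 32

The characteristic polynomial is χ_A(x) = (x - 2)^3*(x + 2)^2, so the eigenvalues are known. The minimal polynomial is
  m_A(x) = Π_λ (x − λ)^{k_λ}
where k_λ is the size of the *largest* Jordan block for λ (equivalently, the smallest k with (A − λI)^k v = 0 for every generalised eigenvector v of λ).

  λ = -2: largest Jordan block has size 2, contributing (x + 2)^2
  λ = 2: largest Jordan block has size 3, contributing (x − 2)^3

So m_A(x) = (x - 2)^3*(x + 2)^2 = x^5 - 2*x^4 - 8*x^3 + 16*x^2 + 16*x - 32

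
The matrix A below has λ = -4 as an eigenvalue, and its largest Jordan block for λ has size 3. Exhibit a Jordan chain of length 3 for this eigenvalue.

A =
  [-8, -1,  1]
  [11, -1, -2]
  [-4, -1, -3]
A Jordan chain for λ = -4 of length 3:
v_1 = (1, -3, 1)ᵀ
v_2 = (-4, 11, -4)ᵀ
v_3 = (1, 0, 0)ᵀ

Let N = A − (-4)·I. We want v_3 with N^3 v_3 = 0 but N^2 v_3 ≠ 0; then v_{j-1} := N · v_j for j = 3, …, 2.

Pick v_3 = (1, 0, 0)ᵀ.
Then v_2 = N · v_3 = (-4, 11, -4)ᵀ.
Then v_1 = N · v_2 = (1, -3, 1)ᵀ.

Sanity check: (A − (-4)·I) v_1 = (0, 0, 0)ᵀ = 0. ✓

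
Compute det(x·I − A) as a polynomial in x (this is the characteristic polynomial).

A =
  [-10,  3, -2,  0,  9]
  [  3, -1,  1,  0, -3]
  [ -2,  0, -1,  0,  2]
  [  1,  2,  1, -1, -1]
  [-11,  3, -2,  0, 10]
x^5 + 3*x^4 + 2*x^3 - 2*x^2 - 3*x - 1

Expanding det(x·I − A) (e.g. by cofactor expansion or by noting that A is similar to its Jordan form J, which has the same characteristic polynomial as A) gives
  χ_A(x) = x^5 + 3*x^4 + 2*x^3 - 2*x^2 - 3*x - 1
which factors as (x - 1)*(x + 1)^4. The eigenvalues (with algebraic multiplicities) are λ = -1 with multiplicity 4, λ = 1 with multiplicity 1.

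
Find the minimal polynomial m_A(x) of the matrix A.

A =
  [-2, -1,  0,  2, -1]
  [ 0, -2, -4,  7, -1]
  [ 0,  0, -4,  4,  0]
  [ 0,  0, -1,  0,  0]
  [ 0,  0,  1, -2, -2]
x^3 + 6*x^2 + 12*x + 8

The characteristic polynomial is χ_A(x) = (x + 2)^5, so the eigenvalues are known. The minimal polynomial is
  m_A(x) = Π_λ (x − λ)^{k_λ}
where k_λ is the size of the *largest* Jordan block for λ (equivalently, the smallest k with (A − λI)^k v = 0 for every generalised eigenvector v of λ).

  λ = -2: largest Jordan block has size 3, contributing (x + 2)^3

So m_A(x) = (x + 2)^3 = x^3 + 6*x^2 + 12*x + 8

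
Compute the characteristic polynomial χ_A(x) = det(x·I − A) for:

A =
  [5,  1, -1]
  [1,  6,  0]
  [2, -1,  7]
x^3 - 18*x^2 + 108*x - 216

Expanding det(x·I − A) (e.g. by cofactor expansion or by noting that A is similar to its Jordan form J, which has the same characteristic polynomial as A) gives
  χ_A(x) = x^3 - 18*x^2 + 108*x - 216
which factors as (x - 6)^3. The eigenvalues (with algebraic multiplicities) are λ = 6 with multiplicity 3.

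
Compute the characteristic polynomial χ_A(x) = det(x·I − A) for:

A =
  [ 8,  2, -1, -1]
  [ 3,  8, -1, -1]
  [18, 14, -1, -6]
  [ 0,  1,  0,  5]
x^4 - 20*x^3 + 150*x^2 - 500*x + 625

Expanding det(x·I − A) (e.g. by cofactor expansion or by noting that A is similar to its Jordan form J, which has the same characteristic polynomial as A) gives
  χ_A(x) = x^4 - 20*x^3 + 150*x^2 - 500*x + 625
which factors as (x - 5)^4. The eigenvalues (with algebraic multiplicities) are λ = 5 with multiplicity 4.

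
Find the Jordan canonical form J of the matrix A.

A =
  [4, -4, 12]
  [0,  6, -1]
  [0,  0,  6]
J_1(4) ⊕ J_2(6)

The characteristic polynomial is
  det(x·I − A) = x^3 - 16*x^2 + 84*x - 144 = (x - 6)^2*(x - 4)

Eigenvalues and multiplicities (the geometric multiplicity of λ is n − rank(A − λI), which equals the number of Jordan blocks for λ):
  λ = 4: algebraic multiplicity = 1, geometric multiplicity = 1
  λ = 6: algebraic multiplicity = 2, geometric multiplicity = 1

Determining the block sizes for each eigenvalue:
  λ = 4: one block (gm = 1), so the single block has size am = 1 → block sizes [1]
  λ = 6: one block (gm = 1), so the single block has size am = 2 → block sizes [2]

Assembling the blocks gives a Jordan form
J =
  [4, 0, 0]
  [0, 6, 1]
  [0, 0, 6]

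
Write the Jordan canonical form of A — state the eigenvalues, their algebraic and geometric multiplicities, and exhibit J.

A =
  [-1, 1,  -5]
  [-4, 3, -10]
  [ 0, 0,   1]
J_2(1) ⊕ J_1(1)

The characteristic polynomial is
  det(x·I − A) = x^3 - 3*x^2 + 3*x - 1 = (x - 1)^3

Eigenvalues and multiplicities (the geometric multiplicity of λ is n − rank(A − λI), which equals the number of Jordan blocks for λ):
  λ = 1: algebraic multiplicity = 3, geometric multiplicity = 2

Determining the block sizes for each eigenvalue:
  λ = 1: 2 blocks summing to 3 forces exactly one block of size 2 and the rest size 1 → block sizes [2, 1]

Assembling the blocks gives a Jordan form
J =
  [1, 1, 0]
  [0, 1, 0]
  [0, 0, 1]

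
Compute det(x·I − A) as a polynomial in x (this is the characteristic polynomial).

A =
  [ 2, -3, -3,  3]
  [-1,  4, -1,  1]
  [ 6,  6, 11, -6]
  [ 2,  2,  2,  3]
x^4 - 20*x^3 + 150*x^2 - 500*x + 625

Expanding det(x·I − A) (e.g. by cofactor expansion or by noting that A is similar to its Jordan form J, which has the same characteristic polynomial as A) gives
  χ_A(x) = x^4 - 20*x^3 + 150*x^2 - 500*x + 625
which factors as (x - 5)^4. The eigenvalues (with algebraic multiplicities) are λ = 5 with multiplicity 4.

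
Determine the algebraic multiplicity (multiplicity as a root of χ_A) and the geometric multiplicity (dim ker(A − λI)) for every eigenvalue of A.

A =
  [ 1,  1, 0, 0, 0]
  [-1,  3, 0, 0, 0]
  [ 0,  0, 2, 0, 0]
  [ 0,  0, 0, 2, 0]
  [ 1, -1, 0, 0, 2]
λ = 2: alg = 5, geom = 4

Step 1 — factor the characteristic polynomial to read off the algebraic multiplicities:
  χ_A(x) = (x - 2)^5

Step 2 — compute geometric multiplicities via the rank-nullity identity g(λ) = n − rank(A − λI):
  rank(A − (2)·I) = 1, so dim ker(A − (2)·I) = n − 1 = 4

Summary:
  λ = 2: algebraic multiplicity = 5, geometric multiplicity = 4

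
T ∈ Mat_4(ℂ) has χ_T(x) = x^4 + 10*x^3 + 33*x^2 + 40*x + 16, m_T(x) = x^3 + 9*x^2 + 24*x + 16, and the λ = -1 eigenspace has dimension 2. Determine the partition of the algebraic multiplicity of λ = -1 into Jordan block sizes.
Block sizes for λ = -1: [1, 1]

Step 1 — from the characteristic polynomial, algebraic multiplicity of λ = -1 is 2. From dim ker(T − (-1)·I) = 2, there are exactly 2 Jordan blocks for λ = -1.
Step 2 — from the minimal polynomial, the factor (x + 1) tells us the largest block for λ = -1 has size 1.
Step 3 — with total size 2, 2 blocks, and largest block 1, the block sizes (in nonincreasing order) are [1, 1].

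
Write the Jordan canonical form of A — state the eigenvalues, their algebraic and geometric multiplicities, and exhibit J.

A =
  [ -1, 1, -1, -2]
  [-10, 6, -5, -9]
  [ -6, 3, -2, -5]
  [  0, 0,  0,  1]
J_2(1) ⊕ J_2(1)

The characteristic polynomial is
  det(x·I − A) = x^4 - 4*x^3 + 6*x^2 - 4*x + 1 = (x - 1)^4

Eigenvalues and multiplicities (the geometric multiplicity of λ is n − rank(A − λI), which equals the number of Jordan blocks for λ):
  λ = 1: algebraic multiplicity = 4, geometric multiplicity = 2

Determining the block sizes for each eigenvalue:
  λ = 1: with am = 4 and gm = 2, the partition is not yet determined (e.g. several partitions of 4 into 2 parts exist). Let N = A − (1)·I. Computing rank(N^1) = 2, rank(N^2) = 0; the number of blocks of size ≥ j is rank(N^{j−1}) − rank(N^j), giving [2, 2]. So we have 2 block(s) of size 2 → block sizes [2, 2]

Assembling the blocks gives a Jordan form
J =
  [1, 1, 0, 0]
  [0, 1, 0, 0]
  [0, 0, 1, 1]
  [0, 0, 0, 1]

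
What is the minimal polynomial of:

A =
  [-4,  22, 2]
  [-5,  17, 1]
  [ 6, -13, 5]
x^3 - 18*x^2 + 108*x - 216

The characteristic polynomial is χ_A(x) = (x - 6)^3, so the eigenvalues are known. The minimal polynomial is
  m_A(x) = Π_λ (x − λ)^{k_λ}
where k_λ is the size of the *largest* Jordan block for λ (equivalently, the smallest k with (A − λI)^k v = 0 for every generalised eigenvector v of λ).

  λ = 6: largest Jordan block has size 3, contributing (x − 6)^3

So m_A(x) = (x - 6)^3 = x^3 - 18*x^2 + 108*x - 216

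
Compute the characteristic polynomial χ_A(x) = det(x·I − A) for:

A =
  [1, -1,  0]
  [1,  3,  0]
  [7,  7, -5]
x^3 + x^2 - 16*x + 20

Expanding det(x·I − A) (e.g. by cofactor expansion or by noting that A is similar to its Jordan form J, which has the same characteristic polynomial as A) gives
  χ_A(x) = x^3 + x^2 - 16*x + 20
which factors as (x - 2)^2*(x + 5). The eigenvalues (with algebraic multiplicities) are λ = -5 with multiplicity 1, λ = 2 with multiplicity 2.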